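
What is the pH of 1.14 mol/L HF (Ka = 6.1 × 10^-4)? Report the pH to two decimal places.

HF ⇌ F- + H+
Ka = x²/(1.14 − x) = 6.1 × 10^-4
Assume x ≪ 1.14: x ≈ √(6.1 × 10^-4 × 1.14) = 2.64 × 10^-2 M
(x/C₀ = 2.3% < 5%, so the approximation holds.)
pH = −log[H+] = −log(2.64 × 10^-2) = 1.58

pH = 1.58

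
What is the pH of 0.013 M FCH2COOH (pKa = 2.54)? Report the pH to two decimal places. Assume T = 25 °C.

pH = 2.31

FCH2COOH ⇌ FCH2COO- + H+
Ka = 10^(−2.54) = 2.88 × 10^-3
Ka = x²/(0.013 − x) = 2.88 × 10^-3
Here C₀/Ka ≈ 4.51, so the small-x approximation fails. Use the quadratic:
x = (−Ka + √(Ka² + 4·Ka·C₀))/2 = 4.85 × 10^-3 M
pH = −log[H+] = −log(4.85 × 10^-3) = 2.31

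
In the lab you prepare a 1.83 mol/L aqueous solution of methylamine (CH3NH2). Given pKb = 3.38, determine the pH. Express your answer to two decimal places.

pH = 12.44

CH3NH2 + H2O ⇌ CH3NH3+ + OH-
Kb = 10^(−3.38) = 4.17 × 10^-4
Kb = [OH-]²/(1.83 − [OH-]) = 4.17 × 10^-4
Assume [OH-] ≪ 1.83: [OH-] ≈ √(4.17 × 10^-4 × 1.83) = 2.76 × 10^-2 M
([OH-]/C₀ = 1.5% < 5%, so the approximation holds.)
pOH = 1.56, so pH = 14.00 − pOH = 12.44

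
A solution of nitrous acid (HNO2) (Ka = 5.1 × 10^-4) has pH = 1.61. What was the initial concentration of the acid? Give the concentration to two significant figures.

C₀ = 1.2 M

[H+] = 10^(-1.61) = 2.45 × 10^-2 M = x
Ka = x²/(C₀ − x) ⇒ C₀ = x + x²/Ka
C₀ = 2.45 × 10^-2 + (2.45 × 10^-2)²/(5.1 × 10^-4) = 1.20 M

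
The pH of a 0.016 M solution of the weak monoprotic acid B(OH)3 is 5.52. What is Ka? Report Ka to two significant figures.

[H+] = 10^(-5.52) = 3.02 × 10^-6 M
At equilibrium [HA] = 0.016 − 3.02 × 10^-6 = 1.60 × 10^-2 M
Ka = [H+][A-]/[HA] = (3.02 × 10^-6)² / 1.60 × 10^-2 = 5.7 × 10^-10

Ka = 5.7 × 10^-10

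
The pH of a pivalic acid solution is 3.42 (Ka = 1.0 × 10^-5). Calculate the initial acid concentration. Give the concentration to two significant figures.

C₀ = 1.5 × 10^-2 M

[H+] = 10^(-3.42) = 3.80 × 10^-4 M = x
Ka = x²/(C₀ − x) ⇒ C₀ = x + x²/Ka
C₀ = 3.80 × 10^-4 + (3.80 × 10^-4)²/(1.0 × 10^-5) = 1.48 × 10^-2 M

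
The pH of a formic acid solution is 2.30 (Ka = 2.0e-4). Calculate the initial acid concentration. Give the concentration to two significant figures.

[H+] = 10^(-2.30) = 5.01 × 10^-3 M = x
Ka = x²/(C₀ − x) ⇒ C₀ = x + x²/Ka
C₀ = 5.01 × 10^-3 + (5.01 × 10^-3)²/(2.0 × 10^-4) = 1.31 × 10^-1 M

C₀ = 1.3 × 10^-1 M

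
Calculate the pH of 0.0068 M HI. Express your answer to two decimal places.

HI is a strong acid and dissociates completely, so [H+] = 0.0068 M.
pH = -log(0.0068) = 2.17

pH = 2.17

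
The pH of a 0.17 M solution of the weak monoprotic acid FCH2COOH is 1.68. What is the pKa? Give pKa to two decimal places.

pKa = 2.53

[H+] = 10^(-1.68) = 2.09 × 10^-2 M
At equilibrium [HA] = 0.17 − 2.09 × 10^-2 = 1.49 × 10^-1 M
Ka = [H+][A-]/[HA] = (2.09 × 10^-2)² / 1.49 × 10^-1 = 2.93 × 10^-3
pKa = -log(2.93 × 10^-3) = 2.53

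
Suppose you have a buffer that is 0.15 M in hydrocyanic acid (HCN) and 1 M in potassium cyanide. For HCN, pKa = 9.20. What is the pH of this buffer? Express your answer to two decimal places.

pH = pKa + log([A⁻]/[HA]) = 9.20 + log(1/0.15)
pH = 9.20 + (+0.824) = 10.02

pH = 10.02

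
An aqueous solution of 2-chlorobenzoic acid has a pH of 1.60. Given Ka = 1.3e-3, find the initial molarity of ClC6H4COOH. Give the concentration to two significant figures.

C₀ = 5.1 × 10^-1 M

[H+] = 10^(-1.60) = 2.51 × 10^-2 M = x
Ka = x²/(C₀ − x) ⇒ C₀ = x + x²/Ka
C₀ = 2.51 × 10^-2 + (2.51 × 10^-2)²/(1.3 × 10^-3) = 5.10 × 10^-1 M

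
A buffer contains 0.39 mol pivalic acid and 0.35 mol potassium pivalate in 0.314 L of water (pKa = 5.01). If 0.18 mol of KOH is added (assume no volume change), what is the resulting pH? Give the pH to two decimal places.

pH = 5.41

OH- converts (CH3)3CCOOH to (CH3)3CCOO-: (CH3)3CCOOH → 0.21 mol, (CH3)3CCOO- → 0.53 mol.
pH = pKa + log([A⁻]/[HA]) = 5.01 + log(0.53/0.21) = 5.01 +0.402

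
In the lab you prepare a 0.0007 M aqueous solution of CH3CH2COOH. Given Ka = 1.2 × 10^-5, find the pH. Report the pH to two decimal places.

pH = 4.07

CH3CH2COOH ⇌ CH3CH2COO- + H+
From the ICE table, Ka = x²/(0.0007 − x) = 1.2 × 10^-5.
Here C₀/Ka ≈ 58.3, so the small-x approximation fails. Use the quadratic:
x = (−Ka + √(Ka² + 4·Ka·C₀))/2 = 8.58 × 10^-5 M
pH = −log(8.58 × 10^-5) = 4.07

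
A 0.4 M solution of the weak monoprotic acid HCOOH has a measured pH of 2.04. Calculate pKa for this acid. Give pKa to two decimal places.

[H+] = 10^(-2.04) = 9.12 × 10^-3 M
At equilibrium [HA] = 0.4 − 9.12 × 10^-3 = 3.91 × 10^-1 M
Ka = [H+][A-]/[HA] = (9.12 × 10^-3)² / 3.91 × 10^-1 = 2.13 × 10^-4
pKa = -log(2.13 × 10^-4) = 3.67

pKa = 3.67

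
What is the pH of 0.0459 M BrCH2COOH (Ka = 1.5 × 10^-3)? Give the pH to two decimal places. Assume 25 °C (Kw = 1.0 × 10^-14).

pH = 2.12

BrCH2COOH ⇌ BrCH2COO- + H+
Ka = [H+]²/(0.0459 − [H+]) = 1.5 × 10^-3
The 5% rule fails; solving [H+]² + Ka·[H+] − Ka·C₀ = 0 exactly:
[H+] = (−Ka + √(Ka² + 4·Ka·C₀))/2 = 7.58 × 10^-3 M
pH = −log[H+] = −log(7.58 × 10^-3) = 2.12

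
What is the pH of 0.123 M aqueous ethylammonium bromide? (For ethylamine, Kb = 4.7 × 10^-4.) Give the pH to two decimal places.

pH = 5.79

C2H5NH3+ is the conjugate acid of the weak base C2H5NH2.
Ka = Kw/Kb = 1.0×10^-14 / 4.7 × 10^-4 = 2.13 × 10^-11
From the ICE table, Ka = [H+]²/(0.123 − [H+]) = 2.13 × 10^-11.
Neglecting [H+] in the denominator: [H+] = √(2.13 × 10^-11 × 0.123) = 1.62 × 10^-6 M
Check: 0.0013% ionized — well under 5%, approximation valid.
pH = −log[H+] = −log(1.62 × 10^-6) = 5.79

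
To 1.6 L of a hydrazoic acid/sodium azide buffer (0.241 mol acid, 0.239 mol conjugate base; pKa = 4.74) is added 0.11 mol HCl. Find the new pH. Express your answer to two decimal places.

pH = 4.31

After neutralization: n(HN3) = 0.351 mol, n(N3-) = 0.129 mol.
pH = pKa + log(n_N3-/n_HN3) = 4.74 + log(0.129/0.351) = 4.74 + (-0.435)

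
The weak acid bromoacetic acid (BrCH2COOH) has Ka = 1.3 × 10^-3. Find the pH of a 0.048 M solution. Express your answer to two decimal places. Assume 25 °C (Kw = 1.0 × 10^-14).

pH = 2.14

BrCH2COOH ⇌ BrCH2COO- + H+
From the ICE table, Ka = [H+]²/(0.048 − [H+]) = 1.3 × 10^-3.
Here C₀/Ka ≈ 36.9, so the small-[H+] approximation fails. Use the quadratic:
[H+] = [−0.0013 + √(0.0013² + 0.00025)]/2 = 7.28 × 10^-3 M
pH = −log(7.28 × 10^-3) = 2.14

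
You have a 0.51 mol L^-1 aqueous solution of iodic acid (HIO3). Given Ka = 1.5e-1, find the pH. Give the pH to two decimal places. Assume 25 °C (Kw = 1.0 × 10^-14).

pH = 0.67

HIO3 ⇌ IO3- + H+
From the ICE table, Ka = x²/(0.51 − x) = 1.5 × 10^-1.
The 5% rule fails; solving x² + Ka·x − Ka·C₀ = 0 exactly:
x = [−0.15 + √(0.15² + 0.306)]/2 = 2.12 × 10^-1 M
pH = −log(2.12 × 10^-1) = 0.67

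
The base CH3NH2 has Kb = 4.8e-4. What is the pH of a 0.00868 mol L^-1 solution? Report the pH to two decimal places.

pH = 11.26

CH3NH2 + H2O ⇌ CH3NH3+ + OH-
From the ICE table, Kb = x²/(0.00868 − x) = 4.8 × 10^-4.
Here C₀/Kb ≈ 18.1, so the small-x approximation fails. Use the quadratic:
x = [−0.00048 + √(0.00048² + 1.67e-05)]/2 = 1.82 × 10^-3 M
pOH = −log(1.82 × 10^-3) = 2.74; pH = 14.00 − 2.74 = 11.26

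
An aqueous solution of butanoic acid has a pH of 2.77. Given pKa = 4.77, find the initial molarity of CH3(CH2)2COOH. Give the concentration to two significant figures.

C₀ = 1.7 × 10^-1 M

[H+] = 10^(-2.77) = 1.70 × 10^-3 M = x
Ka = 10^(−4.77) = 1.70 × 10^-5
Ka = x²/(C₀ − x) ⇒ C₀ = x + x²/Ka
C₀ = 1.70 × 10^-3 + (1.70 × 10^-3)²/(1.70 × 10^-5) = 1.72 × 10^-1 M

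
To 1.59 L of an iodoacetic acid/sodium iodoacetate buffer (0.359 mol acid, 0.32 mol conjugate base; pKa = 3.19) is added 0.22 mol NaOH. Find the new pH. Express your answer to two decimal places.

After neutralization: n(ICH2COOH) = 0.139 mol, n(ICH2COO-) = 0.54 mol.
pH = pKa + log([A⁻]/[HA]) = 3.19 + log(0.54/0.139) = 3.19 +0.589

pH = 3.78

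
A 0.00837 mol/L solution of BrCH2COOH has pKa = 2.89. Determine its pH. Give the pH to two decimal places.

BrCH2COOH ⇌ BrCH2COO- + H+
Ka = 10^(−2.89) = 1.29 × 10^-3
From the ICE table, Ka = [H+]²/(0.00837 − [H+]) = 1.29 × 10^-3.
The 5% rule fails; solving [H+]² + Ka·[H+] − Ka·C₀ = 0 exactly:
[H+] = (−Ka + √(Ka² + 4·Ka·C₀))/2 = 2.70 × 10^-3 M
pH = −log[H+] = −log(2.70 × 10^-3) = 2.57

pH = 2.57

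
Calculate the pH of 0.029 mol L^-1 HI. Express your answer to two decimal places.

HI is a strong acid and dissociates completely, so [H+] = 0.029 M.
pH = -log(0.029) = 1.54

pH = 1.54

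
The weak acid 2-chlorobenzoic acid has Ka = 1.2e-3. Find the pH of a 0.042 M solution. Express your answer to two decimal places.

pH = 2.19

ClC6H4COOH ⇌ ClC6H4COO- + H+
Ka = x²/(0.042 − x) = 1.2 × 10^-3
x is not negligible relative to C₀; solve x² + 0.0012·x − 5.04e-05 = 0.
x = (−Ka + √(Ka² + 4·Ka·C₀))/2 = 6.52 × 10^-3 M
pH = −log(6.52 × 10^-3) = 2.19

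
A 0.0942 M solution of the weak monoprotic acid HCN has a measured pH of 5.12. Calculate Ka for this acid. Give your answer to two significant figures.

Ka = 6.1 × 10^-10

[H+] = 10^(-5.12) = 7.59 × 10^-6 M
At equilibrium [HA] = 0.0942 − 7.59 × 10^-6 = 9.42 × 10^-2 M
Ka = [H+][A-]/[HA] = (7.59 × 10^-6)² / 9.42 × 10^-2 = 6.1 × 10^-10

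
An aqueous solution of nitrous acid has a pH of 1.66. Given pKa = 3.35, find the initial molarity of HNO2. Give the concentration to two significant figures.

C₀ = 1.1 M

[H+] = 10^(-1.66) = 2.19 × 10^-2 M = x
Ka = 10^(−3.35) = 4.47 × 10^-4
Ka = x²/(C₀ − x) ⇒ C₀ = x + x²/Ka
C₀ = 2.19 × 10^-2 + (2.19 × 10^-2)²/(4.47 × 10^-4) = 1.09 M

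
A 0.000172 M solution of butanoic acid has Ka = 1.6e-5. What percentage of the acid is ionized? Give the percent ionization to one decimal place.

CH3(CH2)2COOH ⇌ CH3(CH2)2COO- + H+; let x = [H+] at equilibrium.
Solve x² + 1.6e-05x − 2.75e-09 = 0 → x = 4.51 × 10^-5 M
Fraction ionized = 4.51 × 10^-5 / 0.000172 = 0.2622 → 26.2%

26.2%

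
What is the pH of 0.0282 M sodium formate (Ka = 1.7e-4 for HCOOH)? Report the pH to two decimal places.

HCOO- is the conjugate base of the weak acid HCOOH.
Kb = Kw/Ka = 1.0×10^-14 / 1.7 × 10^-4 = 5.88 × 10^-11
From the ICE table, Kb = [OH-]²/(0.0282 − [OH-]) = 5.88 × 10^-11.
Since Kb ≪ C₀, [OH-] ≈ √(Kb·C₀) = 1.29 × 10^-6 M.
Check: 0.0046% ionized — well under 5%, approximation valid.
pOH = −log(1.29 × 10^-6) = 5.89; pH = 14.00 − 5.89 = 8.11

pH = 8.11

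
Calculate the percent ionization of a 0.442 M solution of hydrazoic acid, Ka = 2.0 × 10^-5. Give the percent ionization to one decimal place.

0.7%

HN3 ⇌ N3- + H+; let x = [H+] at equilibrium.
x ≈ √(Ka·C₀) = √(2.0 × 10^-5 × 0.442) = 2.97 × 10^-3 M
Fraction ionized = 2.97 × 10^-3 / 0.442 = 0.0067 → 0.7%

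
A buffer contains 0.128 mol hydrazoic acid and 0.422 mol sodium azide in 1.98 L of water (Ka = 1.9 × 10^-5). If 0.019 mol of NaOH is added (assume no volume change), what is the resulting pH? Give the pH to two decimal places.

After neutralization: n(HN3) = 0.109 mol, n(N3-) = 0.441 mol.
pKa = −log(1.9 × 10^-5) = 4.721
pH = pKa + log([A⁻]/[HA]) = 4.721 + log(0.441/0.109) = 4.721 +0.607

pH = 5.33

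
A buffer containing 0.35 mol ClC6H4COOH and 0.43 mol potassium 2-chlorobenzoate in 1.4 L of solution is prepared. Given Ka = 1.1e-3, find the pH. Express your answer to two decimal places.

pH = 3.05

pKa = −log(1.1 × 10^-3) = 2.959
Henderson–Hasselbalch: pH = pKa + log([ClC6H4COO-]/[ClC6H4COOH]) = 2.959 + log(0.43/0.35)
pH = 2.959 + (+0.089) = 3.05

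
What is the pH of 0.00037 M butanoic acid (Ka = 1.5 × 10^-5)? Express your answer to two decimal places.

pH = 4.17

CH3(CH2)2COOH ⇌ CH3(CH2)2COO- + H+
Let x = [H+] at equilibrium. Ka = x²/(0.00037 − x).
The 5% rule fails; solving x² + Ka·x − Ka·C₀ = 0 exactly:
x = [−1.5e-05 + √(1.5e-05² + 2.22e-08)]/2 = 6.74 × 10^-5 M
pH = −log(6.74 × 10^-5) = 4.17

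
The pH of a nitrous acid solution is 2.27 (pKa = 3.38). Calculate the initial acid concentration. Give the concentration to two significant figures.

[H+] = 10^(-2.27) = 5.37 × 10^-3 M = x
Ka = 10^(−3.38) = 4.17 × 10^-4
Ka = x²/(C₀ − x) ⇒ C₀ = x + x²/Ka
C₀ = 5.37 × 10^-3 + (5.37 × 10^-3)²/(4.17 × 10^-4) = 7.45 × 10^-2 M

C₀ = 7.5 × 10^-2 M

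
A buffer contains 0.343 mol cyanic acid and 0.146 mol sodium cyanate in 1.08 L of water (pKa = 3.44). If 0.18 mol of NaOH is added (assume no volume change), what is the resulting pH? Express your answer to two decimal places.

After neutralization: n(HOCN) = 0.163 mol, n(OCN-) = 0.326 mol.
pH = pKa + log([A⁻]/[HA]) = 3.44 + log(0.326/0.163) = 3.44 +0.301

pH = 3.74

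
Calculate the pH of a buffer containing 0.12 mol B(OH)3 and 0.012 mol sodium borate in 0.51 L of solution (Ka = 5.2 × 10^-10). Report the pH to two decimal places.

pH = 8.28

pKa = −log(5.2 × 10^-10) = 9.284
Henderson–Hasselbalch: pH = pKa + log([B(OH)4-]/[B(OH)3]) = 9.284 + log(0.012/0.12)
pH = 9.284 + (-1.000) = 8.28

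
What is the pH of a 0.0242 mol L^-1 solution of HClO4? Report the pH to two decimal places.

pH = 1.62

HClO4 is a strong acid and dissociates completely, so [H+] = 0.0242 M.
pH = -log(0.0242) = 1.62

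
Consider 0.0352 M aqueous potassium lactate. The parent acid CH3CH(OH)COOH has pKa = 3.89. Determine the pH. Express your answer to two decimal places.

pH = 8.22

CH3CH(OH)COO- is the conjugate base of the weak acid CH3CH(OH)COOH.
Ka = 10^(−3.89) = 1.29 × 10^-4
Kb = Kw/Ka = 1.0×10^-14 / 1.29 × 10^-4 = 7.75 × 10^-11
Let x = [OH-] at equilibrium. Kb = x²/(0.0352 − x).
Neglecting x in the denominator: x = √(7.75 × 10^-11 × 0.0352) = 1.65 × 10^-6 M
(x/C₀ = 0.0047% < 5%, so the approximation holds.)
pOH = −log(1.65 × 10^-6) = 5.78; pH = 14.00 − 5.78 = 8.22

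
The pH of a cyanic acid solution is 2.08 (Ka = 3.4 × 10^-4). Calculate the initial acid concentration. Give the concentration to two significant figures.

[H+] = 10^(-2.08) = 8.32 × 10^-3 M = x
Ka = x²/(C₀ − x) ⇒ C₀ = x + x²/Ka
C₀ = 8.32 × 10^-3 + (8.32 × 10^-3)²/(3.4 × 10^-4) = 2.12 × 10^-1 M

C₀ = 2.1 × 10^-1 M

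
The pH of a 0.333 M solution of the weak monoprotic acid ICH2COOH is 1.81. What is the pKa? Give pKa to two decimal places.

[H+] = 10^(-1.81) = 1.55 × 10^-2 M
At equilibrium [HA] = 0.333 − 1.55 × 10^-2 = 3.18 × 10^-1 M
Ka = [H+][A-]/[HA] = (1.55 × 10^-2)² / 3.18 × 10^-1 = 7.56 × 10^-4
pKa = -log(7.56 × 10^-4) = 3.12

pKa = 3.12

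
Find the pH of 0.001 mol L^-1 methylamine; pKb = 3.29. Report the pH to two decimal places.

CH3NH2 + H2O ⇌ CH3NH3+ + OH-
Kb = 10^(−3.29) = 5.13 × 10^-4
Kb = [OH-]²/(0.001 − [OH-]) = 5.13 × 10^-4
Here C₀/Kb ≈ 1.95, so the small-[OH-] approximation fails. Use the quadratic:
[OH-] = (−Kb + √(Kb² + 4·Kb·C₀))/2 = 5.04 × 10^-4 M
pOH = −log(5.04 × 10^-4) = 3.30; pH = 14.00 − 3.30 = 10.70

pH = 10.70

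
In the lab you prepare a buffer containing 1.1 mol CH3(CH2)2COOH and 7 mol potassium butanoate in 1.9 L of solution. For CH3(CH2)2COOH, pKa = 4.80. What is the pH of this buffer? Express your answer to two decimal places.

pH = 5.60

pH = pKa + log([A⁻]/[HA]) = 4.80 + log(7/1.1)
pH = 4.80 + (+0.804) = 5.60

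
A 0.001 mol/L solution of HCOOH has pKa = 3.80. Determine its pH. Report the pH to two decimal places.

HCOOH ⇌ HCOO- + H+
Ka = 10^(−3.80) = 1.58 × 10^-4
From the ICE table, Ka = x²/(0.001 − x) = 1.58 × 10^-4.
x is not negligible relative to C₀; solve x² + 0.000158·x − 1.58e-07 = 0.
x = [−0.000158 + √(0.000158² + 6.32e-07)]/2 = 3.26 × 10^-4 M
pH = −log(3.26 × 10^-4) = 3.49

pH = 3.49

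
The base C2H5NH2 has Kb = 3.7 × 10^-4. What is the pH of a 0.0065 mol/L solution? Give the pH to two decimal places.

C2H5NH2 + H2O ⇌ C2H5NH3+ + OH-
Kb = [OH-]²/(0.0065 − [OH-]) = 3.7 × 10^-4
[OH-] is not negligible relative to C₀; solve [OH-]² + 0.00037·[OH-] − 2.4e-06 = 0.
[OH-] = [−0.00037 + √(0.00037² + 9.62e-06)]/2 = 1.38 × 10^-3 M
pOH = −log(1.38 × 10^-3) = 2.86; pH = 14.00 − 2.86 = 11.14

pH = 11.14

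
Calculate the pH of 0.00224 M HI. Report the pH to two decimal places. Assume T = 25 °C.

pH = 2.65

HI is a strong acid and dissociates completely, so [H+] = 0.00224 M.
pH = -log(0.00224) = 2.65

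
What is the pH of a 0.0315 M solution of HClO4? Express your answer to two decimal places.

HClO4 is a strong acid and dissociates completely, so [H+] = 0.0315 M.
pH = -log(0.0315) = 1.50

pH = 1.50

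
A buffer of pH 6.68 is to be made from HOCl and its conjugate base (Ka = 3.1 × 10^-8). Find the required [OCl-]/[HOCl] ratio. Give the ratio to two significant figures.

ratio = 0.15

pKa = -log(3.1 × 10^-8) = 7.509
pH = pKa + log(r) ⇒ log(r) = 6.68 − 7.509 = -0.829
r = [OCl-]/[HOCl] = 10^(-0.829) = 0.148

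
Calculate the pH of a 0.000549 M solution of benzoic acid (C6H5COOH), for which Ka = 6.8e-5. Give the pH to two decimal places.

pH = 3.79

C6H5COOH ⇌ C6H5COO- + H+
From the ICE table, Ka = [H+]²/(0.000549 − [H+]) = 6.8 × 10^-5.
[H+] is not negligible relative to C₀; solve [H+]² + 6.8e-05·[H+] − 3.73e-08 = 0.
[H+] = (−Ka + √(Ka² + 4·Ka·C₀))/2 = 1.62 × 10^-4 M
pH = −log[H+] = −log(1.62 × 10^-4) = 3.79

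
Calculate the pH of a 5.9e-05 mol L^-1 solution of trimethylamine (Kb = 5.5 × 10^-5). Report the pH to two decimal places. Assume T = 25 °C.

(CH3)3N + H2O ⇌ (CH3)3NH+ + OH-
From the ICE table, Kb = [OH-]²/(5.9e-05 − [OH-]) = 5.5 × 10^-5.
The 5% rule fails; solving [OH-]² + Kb·[OH-] − Kb·C₀ = 0 exactly:
[OH-] = [−5.5e-05 + √(5.5e-05² + 1.3e-08)]/2 = 3.58 × 10^-5 M
pOH = 4.45, so pH = 14.00 − pOH = 9.55

pH = 9.55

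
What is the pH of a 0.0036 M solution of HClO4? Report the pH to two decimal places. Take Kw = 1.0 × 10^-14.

HClO4 is a strong acid and dissociates completely, so [H+] = 0.0036 M.
pH = -log(0.0036) = 2.44

pH = 2.44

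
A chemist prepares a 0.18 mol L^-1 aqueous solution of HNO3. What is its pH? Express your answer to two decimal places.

HNO3 is a strong acid and dissociates completely, so [H+] = 0.18 M.
pH = -log(0.18) = 0.74

pH = 0.74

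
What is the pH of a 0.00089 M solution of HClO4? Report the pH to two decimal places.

HClO4 is a strong acid and dissociates completely, so [H+] = 0.00089 M.
pH = -log(0.00089) = 3.05

pH = 3.05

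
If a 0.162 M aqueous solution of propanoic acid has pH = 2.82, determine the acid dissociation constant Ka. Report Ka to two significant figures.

Ka = 1.4 × 10^-5

[H+] = 10^(-2.82) = 1.51 × 10^-3 M
At equilibrium [HA] = 0.162 − 1.51 × 10^-3 = 1.60 × 10^-1 M
Ka = [H+][A-]/[HA] = (1.51 × 10^-3)² / 1.60 × 10^-1 = 1.4 × 10^-5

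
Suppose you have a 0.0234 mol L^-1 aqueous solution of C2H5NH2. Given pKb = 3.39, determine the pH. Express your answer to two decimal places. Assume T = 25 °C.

pH = 11.46

C2H5NH2 + H2O ⇌ C2H5NH3+ + OH-
Kb = 10^(−3.39) = 4.07 × 10^-4
Kb = [OH-]²/(0.0234 − [OH-]) = 4.07 × 10^-4
[OH-] is not negligible relative to C₀; solve [OH-]² + 0.000407·[OH-] − 9.52e-06 = 0.
[OH-] = [−0.000407 + √(0.000407² + 3.81e-05)]/2 = 2.89 × 10^-3 M
pOH = −log(2.89 × 10^-3) = 2.54; pH = 14.00 − 2.54 = 11.46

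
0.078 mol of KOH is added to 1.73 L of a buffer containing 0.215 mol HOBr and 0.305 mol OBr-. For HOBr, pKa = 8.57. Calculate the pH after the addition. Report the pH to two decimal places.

pH = 9.02

OH- converts HOBr to OBr-: HOBr → 0.137 mol, OBr- → 0.383 mol.
pH = pKa + log([A⁻]/[HA]) = 8.57 + log(0.383/0.137) = 8.57 +0.446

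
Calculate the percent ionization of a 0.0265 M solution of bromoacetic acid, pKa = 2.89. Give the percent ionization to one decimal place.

19.8%

BrCH2COOH ⇌ BrCH2COO- + H+; let x = [H+] at equilibrium.
Ka = 10^(−2.89) = 1.29 × 10^-3
Solve x² + 0.00129x − 3.42e-05 = 0 → x = 5.24 × 10^-3 M
Fraction ionized = 5.24 × 10^-3 / 0.0265 = 0.1977 → 19.8%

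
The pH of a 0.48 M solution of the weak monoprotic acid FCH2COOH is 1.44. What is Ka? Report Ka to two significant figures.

[H+] = 10^(-1.44) = 3.63 × 10^-2 M
At equilibrium [HA] = 0.48 − 3.63 × 10^-2 = 4.44 × 10^-1 M
Ka = [H+][A-]/[HA] = (3.63 × 10^-2)² / 4.44 × 10^-1 = 3.0 × 10^-3

Ka = 3.0 × 10^-3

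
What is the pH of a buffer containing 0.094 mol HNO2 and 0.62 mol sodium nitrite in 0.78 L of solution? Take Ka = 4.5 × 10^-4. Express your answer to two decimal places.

pKa = −log(4.5 × 10^-4) = 3.347
Using pH = pKa + log([base]/[acid]) with [base]/[acid] = 0.62/0.094:
pH = 3.347 + (+0.819) = 4.17

pH = 4.17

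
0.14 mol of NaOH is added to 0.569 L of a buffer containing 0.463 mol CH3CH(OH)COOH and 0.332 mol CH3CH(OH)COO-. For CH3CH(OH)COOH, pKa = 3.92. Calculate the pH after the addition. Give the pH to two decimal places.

pH = 4.08

After neutralization: n(CH3CH(OH)COOH) = 0.323 mol, n(CH3CH(OH)COO-) = 0.472 mol.
pH = pKa + log(n_CH3CH(OH)COO-/n_CH3CH(OH)COOH) = 3.92 + log(0.472/0.323) = 3.92 + (+0.165)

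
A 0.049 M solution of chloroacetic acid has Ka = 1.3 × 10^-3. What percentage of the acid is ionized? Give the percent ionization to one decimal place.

ClCH2COOH ⇌ ClCH2COO- + H+; let x = [H+] at equilibrium.
Ka = x²/(C₀ − x); solving the quadratic gives x = 7.36 × 10^-3 M.
% ionization = x/C₀ × 100% = 7.36 × 10^-3/0.049 × 100% = 15.0%

15.0%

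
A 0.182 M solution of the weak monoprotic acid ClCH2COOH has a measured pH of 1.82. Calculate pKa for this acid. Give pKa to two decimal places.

pKa = 2.86

[H+] = 10^(-1.82) = 1.51 × 10^-2 M
At equilibrium [HA] = 0.182 − 1.51 × 10^-2 = 1.67 × 10^-1 M
Ka = [H+][A-]/[HA] = (1.51 × 10^-2)² / 1.67 × 10^-1 = 1.37 × 10^-3
pKa = -log(1.37 × 10^-3) = 2.86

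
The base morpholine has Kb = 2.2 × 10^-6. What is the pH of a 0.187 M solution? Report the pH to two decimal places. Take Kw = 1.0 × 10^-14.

pH = 10.81

C4H8ONH + H2O ⇌ C4H8ONH2+ + OH-
From the ICE table, Kb = [OH-]²/(0.187 − [OH-]) = 2.2 × 10^-6.
Since Kb ≪ C₀, [OH-] ≈ √(Kb·C₀) = 6.41 × 10^-4 M.
([OH-]/C₀ = 0.34% < 5%, so the approximation holds.)
pOH = −log(6.41 × 10^-4) = 3.19; pH = 14.00 − 3.19 = 10.81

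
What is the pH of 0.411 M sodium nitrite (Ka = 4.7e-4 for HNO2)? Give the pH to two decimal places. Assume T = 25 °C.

pH = 8.47

NO2- is the conjugate base of the weak acid HNO2.
Kb = Kw/Ka = 1.0×10^-14 / 4.7 × 10^-4 = 2.13 × 10^-11
Kb = [OH-]²/(0.411 − [OH-]) = 2.13 × 10^-11
Since Kb ≪ C₀, [OH-] ≈ √(Kb·C₀) = 2.96 × 10^-6 M.
pOH = −log(2.96 × 10^-6) = 5.53; pH = 14.00 − 5.53 = 8.47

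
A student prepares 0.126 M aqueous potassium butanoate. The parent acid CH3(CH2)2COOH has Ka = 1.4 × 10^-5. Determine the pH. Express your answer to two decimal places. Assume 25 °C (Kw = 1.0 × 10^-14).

pH = 8.98

CH3(CH2)2COO- is the conjugate base of the weak acid CH3(CH2)2COOH.
Kb = Kw/Ka = 1.0×10^-14 / 1.4 × 10^-5 = 7.14 × 10^-10
From the ICE table, Kb = [OH-]²/(0.126 − [OH-]) = 7.14 × 10^-10.
Since Kb ≪ C₀, [OH-] ≈ √(Kb·C₀) = 9.48 × 10^-6 M.
([OH-]/C₀ = 0.0075% < 5%, so the approximation holds.)
pOH = −log(9.48 × 10^-6) = 5.02; pH = 14.00 − 5.02 = 8.98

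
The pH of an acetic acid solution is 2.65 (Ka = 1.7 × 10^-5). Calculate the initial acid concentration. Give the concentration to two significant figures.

[H+] = 10^(-2.65) = 2.24 × 10^-3 M = x
Ka = x²/(C₀ − x) ⇒ C₀ = x + x²/Ka
C₀ = 2.24 × 10^-3 + (2.24 × 10^-3)²/(1.7 × 10^-5) = 2.97 × 10^-1 M

C₀ = 3.0 × 10^-1 M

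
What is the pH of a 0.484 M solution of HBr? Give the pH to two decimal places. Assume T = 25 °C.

pH = 0.32

HBr is a strong acid and dissociates completely, so [H+] = 0.484 M.
pH = -log(0.484) = 0.32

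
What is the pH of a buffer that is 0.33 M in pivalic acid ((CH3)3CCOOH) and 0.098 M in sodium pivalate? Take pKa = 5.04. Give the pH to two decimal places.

Using pH = pKa + log([base]/[acid]) with [base]/[acid] = 0.098/0.33:
pH = 5.04 + (-0.527) = 4.51

pH = 4.51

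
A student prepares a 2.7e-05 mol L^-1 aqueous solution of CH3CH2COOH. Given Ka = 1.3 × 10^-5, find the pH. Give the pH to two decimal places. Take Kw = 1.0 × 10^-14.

CH3CH2COOH ⇌ CH3CH2COO- + H+
Ka = x²/(2.7e-05 − x) = 1.3 × 10^-5
The 5% rule fails; solving x² + Ka·x − Ka·C₀ = 0 exactly:
x = [−1.3e-05 + √(1.3e-05² + 1.4e-09)]/2 = 1.33 × 10^-5 M
pH = −log(1.33 × 10^-5) = 4.88

pH = 4.88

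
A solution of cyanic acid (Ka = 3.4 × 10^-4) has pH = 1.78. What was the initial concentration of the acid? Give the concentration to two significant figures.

[H+] = 10^(-1.78) = 1.66 × 10^-2 M = x
Ka = x²/(C₀ − x) ⇒ C₀ = x + x²/Ka
C₀ = 1.66 × 10^-2 + (1.66 × 10^-2)²/(3.4 × 10^-4) = 8.27 × 10^-1 M

C₀ = 8.3 × 10^-1 M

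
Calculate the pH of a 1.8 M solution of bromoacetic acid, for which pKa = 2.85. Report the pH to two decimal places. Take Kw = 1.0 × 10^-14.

pH = 1.30

BrCH2COOH ⇌ BrCH2COO- + H+
Ka = 10^(−2.85) = 1.41 × 10^-3
From the ICE table, Ka = x²/(1.8 − x) = 1.41 × 10^-3.
Assume x ≪ 1.8: x ≈ √(1.41 × 10^-3 × 1.8) = 5.04 × 10^-2 M
(x/C₀ = 2.8% < 5%, so the approximation holds.)
pH = −log(5.04 × 10^-2) = 1.30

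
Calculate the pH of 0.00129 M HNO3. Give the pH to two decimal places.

pH = 2.89

HNO3 is a strong acid and dissociates completely, so [H+] = 0.00129 M.
pH = -log(0.00129) = 2.89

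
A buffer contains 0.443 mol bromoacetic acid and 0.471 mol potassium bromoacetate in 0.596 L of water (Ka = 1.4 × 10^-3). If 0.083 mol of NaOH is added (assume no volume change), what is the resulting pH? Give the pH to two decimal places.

After neutralization: n(BrCH2COOH) = 0.36 mol, n(BrCH2COO-) = 0.554 mol.
pKa = −log(1.4 × 10^-3) = 2.854
pH = pKa + log(n_BrCH2COO-/n_BrCH2COOH) = 2.854 + log(0.554/0.36) = 2.854 + (+0.187)

pH = 3.04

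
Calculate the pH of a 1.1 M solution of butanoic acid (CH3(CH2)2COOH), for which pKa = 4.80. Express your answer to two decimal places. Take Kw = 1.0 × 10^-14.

CH3(CH2)2COOH ⇌ CH3(CH2)2COO- + H+
Ka = 10^(−4.80) = 1.58 × 10^-5
From the ICE table, Ka = [H+]²/(1.1 − [H+]) = 1.58 × 10^-5.
Assume [H+] ≪ 1.1: [H+] ≈ √(1.58 × 10^-5 × 1.1) = 4.17 × 10^-3 M
pH = −log(4.17 × 10^-3) = 2.38

pH = 2.38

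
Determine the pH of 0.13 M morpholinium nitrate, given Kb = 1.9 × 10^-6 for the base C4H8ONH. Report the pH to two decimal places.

C4H8ONH2+ is the conjugate acid of the weak base C4H8ONH.
Ka = Kw/Kb = 1.0×10^-14 / 1.9 × 10^-6 = 5.26 × 10^-9
From the ICE table, Ka = x²/(0.13 − x) = 5.26 × 10^-9.
Assume x ≪ 0.13: x ≈ √(5.26 × 10^-9 × 0.13) = 2.61 × 10^-5 M
pH = −log(2.61 × 10^-5) = 4.58

pH = 4.58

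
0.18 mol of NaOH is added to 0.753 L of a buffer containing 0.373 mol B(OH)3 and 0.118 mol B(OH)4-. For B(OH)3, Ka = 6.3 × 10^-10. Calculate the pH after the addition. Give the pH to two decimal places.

After neutralization: n(B(OH)3) = 0.193 mol, n(B(OH)4-) = 0.298 mol.
pKa = −log(6.3 × 10^-10) = 9.201
Henderson–Hasselbalch with mole ratio 0.298/0.193: pH = 9.201 + (+0.189)

pH = 9.39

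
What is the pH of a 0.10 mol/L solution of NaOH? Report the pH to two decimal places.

NaOH is a strong base; [OH-] = 0.1 M.
pOH = -log(0.1) = 1.00
pH = 14.00 - 1.00 = 13.00

pH = 13.00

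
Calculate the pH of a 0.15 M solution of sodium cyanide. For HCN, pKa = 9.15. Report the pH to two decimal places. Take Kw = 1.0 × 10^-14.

pH = 11.16

CN- is the conjugate base of the weak acid HCN.
Ka = 10^(−9.15) = 7.08 × 10^-10
Kb = Kw/Ka = 1.0×10^-14 / 7.08 × 10^-10 = 1.41 × 10^-5
Kb = [OH-]²/(0.15 − [OH-]) = 1.41 × 10^-5
Neglecting [OH-] in the denominator: [OH-] = √(1.41 × 10^-5 × 0.15) = 1.45 × 10^-3 M
Check: 0.97% ionized — well under 5%, approximation valid.
pOH = −log(1.45 × 10^-3) = 2.84; pH = 14.00 − 2.84 = 11.16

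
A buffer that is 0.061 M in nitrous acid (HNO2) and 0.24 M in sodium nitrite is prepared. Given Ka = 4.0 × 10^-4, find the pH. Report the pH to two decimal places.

pH = 3.99

pKa = −log(4.0 × 10^-4) = 3.398
Henderson–Hasselbalch: pH = pKa + log([NO2-]/[HNO2]) = 3.398 + log(0.24/0.061)
pH = 3.398 + (+0.595) = 3.99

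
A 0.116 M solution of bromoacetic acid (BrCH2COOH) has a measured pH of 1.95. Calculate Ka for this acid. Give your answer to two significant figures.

[H+] = 10^(-1.95) = 1.12 × 10^-2 M
At equilibrium [HA] = 0.116 − 1.12 × 10^-2 = 1.05 × 10^-1 M
Ka = [H+][A-]/[HA] = (1.12 × 10^-2)² / 1.05 × 10^-1 = 1.2 × 10^-3

Ka = 1.2 × 10^-3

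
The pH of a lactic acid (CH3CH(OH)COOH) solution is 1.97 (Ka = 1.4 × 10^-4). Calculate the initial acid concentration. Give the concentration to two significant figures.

[H+] = 10^(-1.97) = 1.07 × 10^-2 M = x
Ka = x²/(C₀ − x) ⇒ C₀ = x + x²/Ka
C₀ = 1.07 × 10^-2 + (1.07 × 10^-2)²/(1.4 × 10^-4) = 8.28 × 10^-1 M

C₀ = 8.3 × 10^-1 M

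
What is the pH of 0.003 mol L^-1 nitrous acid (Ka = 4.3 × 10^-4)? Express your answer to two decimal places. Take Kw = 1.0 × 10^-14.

pH = 3.03

HNO2 ⇌ NO2- + H+
Ka = [H+]²/(0.003 − [H+]) = 4.3 × 10^-4
Here C₀/Ka ≈ 6.98, so the small-[H+] approximation fails. Use the quadratic:
[H+] = [−0.00043 + √(0.00043² + 5.16e-06)]/2 = 9.41 × 10^-4 M
pH = −log(9.41 × 10^-4) = 3.03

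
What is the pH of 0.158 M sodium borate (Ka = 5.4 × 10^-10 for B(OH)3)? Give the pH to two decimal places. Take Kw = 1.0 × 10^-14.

pH = 11.23

B(OH)4- is the conjugate base of the weak acid B(OH)3.
Kb = Kw/Ka = 1.0×10^-14 / 5.4 × 10^-10 = 1.85 × 10^-5
Let x = [OH-] at equilibrium. Kb = x²/(0.158 − x).
Assume x ≪ 0.158: x ≈ √(1.85 × 10^-5 × 0.158) = 1.71 × 10^-3 M
pOH = −log(1.71 × 10^-3) = 2.77; pH = 14.00 − 2.77 = 11.23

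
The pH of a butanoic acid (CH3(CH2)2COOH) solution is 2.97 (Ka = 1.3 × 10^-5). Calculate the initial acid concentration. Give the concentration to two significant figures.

C₀ = 8.9 × 10^-2 M

[H+] = 10^(-2.97) = 1.07 × 10^-3 M = x
Ka = x²/(C₀ − x) ⇒ C₀ = x + x²/Ka
C₀ = 1.07 × 10^-3 + (1.07 × 10^-3)²/(1.3 × 10^-5) = 8.91 × 10^-2 M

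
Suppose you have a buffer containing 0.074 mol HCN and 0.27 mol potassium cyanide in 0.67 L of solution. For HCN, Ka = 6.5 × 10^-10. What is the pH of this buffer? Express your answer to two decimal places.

pKa = −log(6.5 × 10^-10) = 9.187
pH = pKa + log([A⁻]/[HA]) = 9.187 + log(0.27/0.074)
pH = 9.187 + (+0.562) = 9.75

pH = 9.75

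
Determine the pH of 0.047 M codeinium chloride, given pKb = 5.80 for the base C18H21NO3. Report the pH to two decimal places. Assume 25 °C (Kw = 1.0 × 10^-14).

pH = 4.76

C18H22NO3+ is the conjugate acid of the weak base C18H21NO3.
Kb = 10^(−5.80) = 1.58 × 10^-6
Ka = Kw/Kb = 1.0×10^-14 / 1.58 × 10^-6 = 6.33 × 10^-9
From the ICE table, Ka = [H+]²/(0.047 − [H+]) = 6.33 × 10^-9.
Since Ka ≪ C₀, [H+] ≈ √(Ka·C₀) = 1.72 × 10^-5 M.
pH = −log[H+] = −log(1.72 × 10^-5) = 4.76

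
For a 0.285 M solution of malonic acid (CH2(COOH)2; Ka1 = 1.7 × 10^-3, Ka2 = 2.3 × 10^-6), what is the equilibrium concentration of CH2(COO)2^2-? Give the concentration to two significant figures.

2.3 × 10^-6 M

First ionization gives [H+] ≈ [CH2(COOH)COO-] = 2.12 × 10^-2 M.
Second step: Ka2 = [H+][CH2(COO)2^2-]/[CH2(COOH)COO-] ≈ [CH2(COO)2^2-] (since [H+] ≈ [CH2(COOH)COO-]).
So [CH2(COO)2^2-] ≈ Ka2.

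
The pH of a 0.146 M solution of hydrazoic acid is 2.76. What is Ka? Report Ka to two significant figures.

Ka = 2.1 × 10^-5

[H+] = 10^(-2.76) = 1.74 × 10^-3 M
At equilibrium [HA] = 0.146 − 1.74 × 10^-3 = 1.44 × 10^-1 M
Ka = [H+][A-]/[HA] = (1.74 × 10^-3)² / 1.44 × 10^-1 = 2.1 × 10^-5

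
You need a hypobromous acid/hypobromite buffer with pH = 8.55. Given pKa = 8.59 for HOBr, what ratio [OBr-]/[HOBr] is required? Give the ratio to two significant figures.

ratio = 0.91

pH = pKa + log(r) ⇒ log(r) = 8.55 − 8.59 = -0.04
r = [OBr-]/[HOBr] = 10^(-0.04) = 0.912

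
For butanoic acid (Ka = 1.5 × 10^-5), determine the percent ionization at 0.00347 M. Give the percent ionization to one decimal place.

6.4%

CH3(CH2)2COOH ⇌ CH3(CH2)2COO- + H+; let x = [H+] at equilibrium.
Ka = x²/(C₀ − x); solving the quadratic gives x = 2.21 × 10^-4 M.
Fraction ionized = 2.21 × 10^-4 / 0.00347 = 0.0637 → 6.4%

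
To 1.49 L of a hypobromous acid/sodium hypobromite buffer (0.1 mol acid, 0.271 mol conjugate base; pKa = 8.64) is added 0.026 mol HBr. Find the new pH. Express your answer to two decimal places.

pH = 8.93

Added H+ converts OBr- to HOBr: HOBr → 0.126 mol, OBr- → 0.245 mol.
Henderson–Hasselbalch with mole ratio 0.245/0.126: pH = 8.64 + (+0.289)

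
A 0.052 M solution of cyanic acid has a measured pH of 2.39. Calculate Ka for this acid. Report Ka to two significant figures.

Ka = 3.5 × 10^-4

[H+] = 10^(-2.39) = 4.07 × 10^-3 M
At equilibrium [HA] = 0.052 − 4.07 × 10^-3 = 4.79 × 10^-2 M
Ka = [H+][A-]/[HA] = (4.07 × 10^-3)² / 4.79 × 10^-2 = 3.5 × 10^-4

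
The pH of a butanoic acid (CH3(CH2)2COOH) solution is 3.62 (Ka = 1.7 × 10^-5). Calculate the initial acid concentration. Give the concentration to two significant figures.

C₀ = 3.6 × 10^-3 M

[H+] = 10^(-3.62) = 2.40 × 10^-4 M = x
Ka = x²/(C₀ − x) ⇒ C₀ = x + x²/Ka
C₀ = 2.40 × 10^-4 + (2.40 × 10^-4)²/(1.7 × 10^-5) = 3.63 × 10^-3 M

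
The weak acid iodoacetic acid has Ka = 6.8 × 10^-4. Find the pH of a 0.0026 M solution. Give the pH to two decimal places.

ICH2COOH ⇌ ICH2COO- + H+
From the ICE table, Ka = x²/(0.0026 − x) = 6.8 × 10^-4.
Here C₀/Ka ≈ 3.82, so the small-x approximation fails. Use the quadratic:
x = (−Ka + √(Ka² + 4·Ka·C₀))/2 = 1.03 × 10^-3 M
pH = −log(1.03 × 10^-3) = 2.99

pH = 2.99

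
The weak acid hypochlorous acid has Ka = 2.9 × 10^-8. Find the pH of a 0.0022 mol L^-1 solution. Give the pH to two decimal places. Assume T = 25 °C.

HOCl ⇌ OCl- + H+
From the ICE table, Ka = [H+]²/(0.0022 − [H+]) = 2.9 × 10^-8.
Assume [H+] ≪ 0.0022: [H+] ≈ √(2.9 × 10^-8 × 0.0022) = 7.99 × 10^-6 M
pH = −log(7.99 × 10^-6) = 5.10

pH = 5.10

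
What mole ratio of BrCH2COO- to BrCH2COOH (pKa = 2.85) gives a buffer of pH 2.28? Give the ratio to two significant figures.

ratio = 0.27

pH = pKa + log(r) ⇒ log(r) = 2.28 − 2.85 = -0.57
r = [BrCH2COO-]/[BrCH2COOH] = 10^(-0.57) = 0.269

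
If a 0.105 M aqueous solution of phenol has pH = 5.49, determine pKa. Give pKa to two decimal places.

pKa = 10.00

[H+] = 10^(-5.49) = 3.24 × 10^-6 M
At equilibrium [HA] = 0.105 − 3.24 × 10^-6 = 1.05 × 10^-1 M
Ka = [H+][A-]/[HA] = (3.24 × 10^-6)² / 1.05 × 10^-1 = 1.00 × 10^-10
pKa = -log(1.00 × 10^-10) = 10.00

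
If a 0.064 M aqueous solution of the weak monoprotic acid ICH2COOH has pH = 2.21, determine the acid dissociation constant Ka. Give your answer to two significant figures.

Ka = 6.6 × 10^-4

[H+] = 10^(-2.21) = 6.17 × 10^-3 M
At equilibrium [HA] = 0.064 − 6.17 × 10^-3 = 5.78 × 10^-2 M
Ka = [H+][A-]/[HA] = (6.17 × 10^-3)² / 5.78 × 10^-2 = 6.6 × 10^-4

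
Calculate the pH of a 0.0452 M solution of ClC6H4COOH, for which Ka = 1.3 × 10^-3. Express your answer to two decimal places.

pH = 2.15

ClC6H4COOH ⇌ ClC6H4COO- + H+
Ka = x²/(0.0452 − x) = 1.3 × 10^-3
The 5% rule fails; solving x² + Ka·x − Ka·C₀ = 0 exactly:
x = (−Ka + √(Ka² + 4·Ka·C₀))/2 = 7.04 × 10^-3 M
pH = −log[H+] = −log(7.04 × 10^-3) = 2.15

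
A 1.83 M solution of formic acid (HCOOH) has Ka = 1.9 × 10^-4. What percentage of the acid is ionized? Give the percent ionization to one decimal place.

1.0%

HCOOH ⇌ HCOO- + H+; let x = [H+] at equilibrium.
x ≈ √(Ka·C₀) = √(1.9 × 10^-4 × 1.83) = 1.86 × 10^-2 M
Fraction ionized = 1.86 × 10^-2 / 1.83 = 0.0102 → 1.0%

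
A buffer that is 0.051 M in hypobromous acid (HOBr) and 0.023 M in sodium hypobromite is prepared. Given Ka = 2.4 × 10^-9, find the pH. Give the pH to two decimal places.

pH = 8.27

pKa = −log(2.4 × 10^-9) = 8.620
Henderson–Hasselbalch: pH = pKa + log([OBr-]/[HOBr]) = 8.620 + log(0.023/0.051)
pH = 8.620 + (-0.346) = 8.27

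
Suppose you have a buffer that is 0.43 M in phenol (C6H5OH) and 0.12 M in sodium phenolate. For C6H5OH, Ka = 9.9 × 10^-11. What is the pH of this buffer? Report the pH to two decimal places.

pKa = −log(9.9 × 10^-11) = 10.004
Henderson–Hasselbalch: pH = pKa + log([C6H5O-]/[C6H5OH]) = 10.004 + log(0.12/0.43)
pH = 10.004 + (-0.554) = 9.45

pH = 9.45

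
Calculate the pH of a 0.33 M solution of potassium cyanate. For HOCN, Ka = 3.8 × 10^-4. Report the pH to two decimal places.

pH = 8.47

OCN- is the conjugate base of the weak acid HOCN.
Kb = Kw/Ka = 1.0×10^-14 / 3.8 × 10^-4 = 2.63 × 10^-11
From the ICE table, Kb = [OH-]²/(0.33 − [OH-]) = 2.63 × 10^-11.
Since Kb ≪ C₀, [OH-] ≈ √(Kb·C₀) = 2.95 × 10^-6 M.
pOH = 5.53, so pH = 14.00 − pOH = 8.47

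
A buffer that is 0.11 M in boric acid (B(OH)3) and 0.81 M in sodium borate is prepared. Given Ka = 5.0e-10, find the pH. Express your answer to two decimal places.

pKa = −log(5.0 × 10^-10) = 9.301
pH = pKa + log([A⁻]/[HA]) = 9.301 + log(0.81/0.11)
pH = 9.301 + (+0.867) = 10.17

pH = 10.17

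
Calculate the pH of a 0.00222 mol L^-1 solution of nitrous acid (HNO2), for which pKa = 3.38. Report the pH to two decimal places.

HNO2 ⇌ NO2- + H+
Ka = 10^(−3.38) = 4.17 × 10^-4
Ka = [H+]²/(0.00222 − [H+]) = 4.17 × 10^-4
The 5% rule fails; solving [H+]² + Ka·[H+] − Ka·C₀ = 0 exactly:
[H+] = [−0.000417 + √(0.000417² + 3.7e-06)]/2 = 7.76 × 10^-4 M
pH = −log(7.76 × 10^-4) = 3.11

pH = 3.11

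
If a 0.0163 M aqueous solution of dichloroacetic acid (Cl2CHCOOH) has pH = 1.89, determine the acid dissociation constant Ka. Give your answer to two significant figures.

[H+] = 10^(-1.89) = 1.29 × 10^-2 M
At equilibrium [HA] = 0.0163 − 1.29 × 10^-2 = 3.40 × 10^-3 M
Ka = [H+][A-]/[HA] = (1.29 × 10^-2)² / 3.40 × 10^-3 = 4.9 × 10^-2

Ka = 4.9 × 10^-2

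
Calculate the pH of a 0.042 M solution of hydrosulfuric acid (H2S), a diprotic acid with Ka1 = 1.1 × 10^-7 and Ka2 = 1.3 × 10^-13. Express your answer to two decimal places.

Ka1 ≫ Ka2, so treat the first dissociation as the only significant source of H+.
Ka1 = x²/(0.042 − x) = 1.1 × 10^-7
x ≈ √(1.1 × 10^-7 × 0.042) = 6.80 × 10^-5 M
pH = −log(6.80 × 10^-5) = 4.17

pH = 4.17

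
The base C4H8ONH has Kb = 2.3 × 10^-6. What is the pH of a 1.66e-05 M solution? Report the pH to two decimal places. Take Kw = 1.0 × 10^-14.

pH = 8.71

C4H8ONH + H2O ⇌ C4H8ONH2+ + OH-
From the ICE table, Kb = [OH-]²/(1.66e-05 − [OH-]) = 2.3 × 10^-6.
[OH-] is not negligible relative to C₀; solve [OH-]² + 2.3e-06·[OH-] − 3.82e-11 = 0.
[OH-] = (−Kb + √(Kb² + 4·Kb·C₀))/2 = 5.14 × 10^-6 M
pOH = −log(5.14 × 10^-6) = 5.29; pH = 14.00 − 5.29 = 8.71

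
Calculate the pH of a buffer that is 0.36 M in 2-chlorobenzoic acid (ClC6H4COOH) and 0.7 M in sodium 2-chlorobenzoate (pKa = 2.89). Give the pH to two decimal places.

Henderson–Hasselbalch: pH = pKa + log([ClC6H4COO-]/[ClC6H4COOH]) = 2.89 + log(0.7/0.36)
pH = 2.89 + (+0.289) = 3.18

pH = 3.18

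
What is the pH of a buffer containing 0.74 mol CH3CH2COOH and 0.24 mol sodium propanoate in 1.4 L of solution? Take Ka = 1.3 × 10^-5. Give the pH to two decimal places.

pKa = −log(1.3 × 10^-5) = 4.886
Henderson–Hasselbalch: pH = pKa + log([CH3CH2COO-]/[CH3CH2COOH]) = 4.886 + log(0.24/0.74)
pH = 4.886 + (-0.489) = 4.40

pH = 4.40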